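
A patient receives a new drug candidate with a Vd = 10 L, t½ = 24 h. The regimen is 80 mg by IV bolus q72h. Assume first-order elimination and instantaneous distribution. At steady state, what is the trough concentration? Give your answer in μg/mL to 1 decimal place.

1.1 μg/mL

The dosing interval is 3 half-lives, so f = 2^(−3) = 0.125.
Accumulation ratio R = 1/(1 − f) = 1/0.875 = 8/7.
Single-dose peak C₀ = D/Vd = 80/10 = 8 μg/mL.
Steady-state peak Cmax,ss = C₀·R = 8 × 8/7 ≈ 9.143 μg/mL.
Steady-state trough Cmin,ss = Cmax,ss·f ≈ 9.143 × 0.125 ≈ 1.143 μg/mL.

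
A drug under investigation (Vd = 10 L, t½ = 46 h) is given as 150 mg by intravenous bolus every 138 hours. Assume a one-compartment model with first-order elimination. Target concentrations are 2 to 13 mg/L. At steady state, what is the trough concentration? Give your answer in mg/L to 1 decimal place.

τ = 138 h = 3 half-lives, so f = (1/2)^3 = 0.125.
Accumulation ratio R = 1/(1 − f) = 1/0.875 = 8/7.
Single-dose peak C₀ = D/Vd = 150/10 = 15 mg/L.
Steady-state peak Cmax,ss = C₀·R = 15 × 8/7 ≈ 17.143 mg/L.
Steady-state trough Cmin,ss = Cmax,ss·f ≈ 17.143 × 0.125 ≈ 2.143 mg/L.
Trough 2.1 mg/L vs MEC 2 mg/L: adequate.

2.1 mg/L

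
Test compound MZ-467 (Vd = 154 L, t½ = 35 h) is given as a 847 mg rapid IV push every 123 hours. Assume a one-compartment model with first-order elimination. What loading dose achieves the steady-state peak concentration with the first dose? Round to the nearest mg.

928 mg

f = (1/2)^(123/35) ≈ 0.087517; accumulation ratio R = 1/(1−f) ≈ 1.09591.
Loading dose to hit Cmax,ss on first dose: D_load = D_maint·R ≈ 847 × 1.09591 ≈ 928.24 mg.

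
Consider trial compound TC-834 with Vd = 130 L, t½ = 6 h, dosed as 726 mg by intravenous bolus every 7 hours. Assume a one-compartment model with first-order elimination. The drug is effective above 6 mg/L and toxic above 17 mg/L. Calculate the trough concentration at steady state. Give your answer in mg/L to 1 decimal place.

4.5 mg/L

k = ln2/t½ = ln2/6 ≈ 0.115525 h⁻¹; fraction remaining f = e^(−kτ) = e^(−0.115525×7) ≈ 0.4454.
Accumulation ratio R = 1/(1 − f) ≈ 1/0.5546 ≈ 1.8031.
Each bolus raises the concentration by D/Vd = 726/130 ≈ 5.585 mg/L.
Steady-state peak Cmax,ss = C₀·R ≈ 5.585 × 1.8031 ≈ 10.070 mg/L.
Steady-state trough Cmin,ss = Cmax,ss·f ≈ 10.070 × 0.4454 ≈ 4.485 mg/L.
Trough 4.5 mg/L vs MEC 6 mg/L: subtherapeutic.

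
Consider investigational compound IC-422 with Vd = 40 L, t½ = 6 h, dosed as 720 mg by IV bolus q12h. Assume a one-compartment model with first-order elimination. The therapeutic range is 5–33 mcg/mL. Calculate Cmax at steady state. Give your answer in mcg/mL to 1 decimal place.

τ = 12 h = 2 half-lives, so f = (1/2)^2 = 0.25.
At steady state, R = 1/(1 − 0.25) = 4/3.
Single-dose peak C₀ = D/Vd = 720/40 = 18 mcg/mL.
Steady-state peak Cmax,ss = C₀·R = 18 × 4/3 ≈ 24.000 mcg/mL.
Peak 24.0 mcg/mL vs MTC 33 mcg/mL: below toxic threshold.

24.0 mcg/mL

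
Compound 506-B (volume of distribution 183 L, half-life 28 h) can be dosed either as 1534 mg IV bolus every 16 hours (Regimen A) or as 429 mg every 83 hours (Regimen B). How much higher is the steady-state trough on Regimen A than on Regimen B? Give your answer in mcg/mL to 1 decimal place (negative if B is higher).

Regimen A: f = (1/2)^(16/28) ≈ 0.6730; Cmin,ss = (1534/183)·f/(1−f) ≈ 17.252 mcg/mL.
Regimen B: f = (1/2)^(83/28) ≈ 0.1281; Cmin,ss = (429/183)·f/(1−f) ≈ 0.344 mcg/mL.
Difference ≈ 17.252 − 0.344 ≈ 16.908 mcg/mL.

16.9 mcg/mL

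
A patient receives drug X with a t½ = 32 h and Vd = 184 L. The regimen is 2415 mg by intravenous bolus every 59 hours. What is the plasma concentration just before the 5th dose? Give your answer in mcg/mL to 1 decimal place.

5.0 mcg/mL

f = (1/2)^(τ/t½) = (1/2)^(59/32) ≈ 0.2786.
C₀ = D/Vd = 2415/184 ≈ 13.125 mcg/mL.
Before the 5th dose, 4 doses have been given. Superposition: Cmin = C₀·(f + f² + … + f^4).
≈ 13.125 × (0.2786 + 0.0776 + 0.0216 + 0.0060) ≈ 13.125 × 0.3838 ≈ 5.037 mcg/mL.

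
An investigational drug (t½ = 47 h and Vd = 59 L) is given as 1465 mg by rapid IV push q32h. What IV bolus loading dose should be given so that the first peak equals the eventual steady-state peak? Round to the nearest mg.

f = (1/2)^(32/47) ≈ 0.623797; accumulation ratio R = 1/(1−f) ≈ 2.65814.
Loading dose to hit Cmax,ss on first dose: D_load = D_maint·R ≈ 1465 × 2.65814 ≈ 3894.18 mg.

3894 mg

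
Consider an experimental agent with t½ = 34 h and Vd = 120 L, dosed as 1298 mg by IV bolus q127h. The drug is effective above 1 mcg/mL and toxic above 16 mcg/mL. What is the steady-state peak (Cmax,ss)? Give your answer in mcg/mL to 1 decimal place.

11.7 mcg/mL

Over one 127-h interval, 127/34 ≈ 3.7353 half-lives elapse, leaving f ≈ 0.0751 of each dose.
At steady state, accumulation factor R = 1/(1 − e^(−kτ)) ≈ 1.0812.
Single-dose peak C₀ = D/Vd = 1298/120 ≈ 10.817 mcg/mL.
Cmax,ss = C₀/(1 − f) ≈ 10.817/0.9249 ≈ 11.695 mcg/mL.
Peak 11.7 mcg/mL vs MTC 16 mcg/mL: below toxic threshold.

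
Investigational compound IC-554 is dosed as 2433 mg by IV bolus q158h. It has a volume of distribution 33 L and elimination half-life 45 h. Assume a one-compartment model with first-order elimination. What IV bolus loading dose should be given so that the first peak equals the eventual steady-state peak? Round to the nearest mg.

2667 mg

f = (1/2)^(158/45) ≈ 0.087710; accumulation ratio R = 1/(1−f) ≈ 1.09614.
Loading dose to hit Cmax,ss on first dose: D_load = D_maint·R ≈ 2433 × 1.09614 ≈ 2666.91 mg.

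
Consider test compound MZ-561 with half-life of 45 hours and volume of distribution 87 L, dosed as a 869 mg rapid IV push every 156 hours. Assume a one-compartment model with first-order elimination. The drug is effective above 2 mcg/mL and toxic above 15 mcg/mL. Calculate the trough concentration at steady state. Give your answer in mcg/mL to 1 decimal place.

1.0 mcg/mL

k = ln2/t½ = ln2/45 ≈ 0.015403 h⁻¹; fraction remaining f = e^(−kτ) = e^(−0.015403×156) ≈ 0.0905.
Accumulation ratio R = 1/(1 − f) ≈ 1/0.9095 ≈ 1.0995.
Single-dose peak C₀ = D/Vd = 869/87 ≈ 9.989 mcg/mL.
Cmax,ss = C₀/(1 − f) ≈ 9.989/0.9095 ≈ 10.983 mcg/mL.
Steady-state trough Cmin,ss = Cmax,ss·f ≈ 10.983 × 0.0905 ≈ 0.994 mcg/mL.
Trough 1.0 mcg/mL vs MEC 2 mcg/mL: subtherapeutic.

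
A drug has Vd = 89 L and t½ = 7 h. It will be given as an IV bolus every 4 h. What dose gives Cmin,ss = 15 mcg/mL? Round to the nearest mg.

τ/t½ = 4/7 ≈ 0.57143, so f = (1/2)^(4/7) ≈ 0.672950.
Cmin,ss = (D/Vd)·f/(1−f), so D = Cmin,ss·Vd·(1−f)/f.
D = 15 × 89 × (1−f)/f ≈ 15 × 89 × 0.48599 ≈ 648.80 mg.

649 mg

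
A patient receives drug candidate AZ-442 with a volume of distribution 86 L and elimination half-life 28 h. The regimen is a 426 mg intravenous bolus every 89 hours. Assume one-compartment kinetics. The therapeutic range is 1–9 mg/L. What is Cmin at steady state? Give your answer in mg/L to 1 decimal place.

τ/t½ = 89/28 ≈ 3.1786, so fraction remaining f = (1/2)^(89/28) ≈ 0.1104.
At steady state, accumulation factor R = 1/(1 − e^(−kτ)) ≈ 1.1241.
Each bolus raises the concentration by D/Vd = 426/86 ≈ 4.953 mg/L.
Steady-state peak Cmax,ss = C₀·R ≈ 4.953 × 1.1241 ≈ 5.568 mg/L.
One interval later, Cmin,ss = Cmax,ss·e^(−kτ) ≈ 5.568 × 0.1104 ≈ 0.615 mg/L.
Trough 0.6 mg/L vs MEC 1 mg/L: subtherapeutic.

0.6 mg/L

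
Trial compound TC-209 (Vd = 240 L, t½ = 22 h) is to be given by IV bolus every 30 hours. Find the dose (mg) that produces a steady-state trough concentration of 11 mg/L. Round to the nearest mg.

τ/t½ = 30/22 ≈ 1.3636, so f = (1/2)^(30/22) ≈ 0.388602.
Cmin,ss = (D/Vd)·f/(1−f), so D = Cmin,ss·Vd·(1−f)/f.
D = 11 × 240 × (1−f)/f ≈ 11 × 240 × 1.57333 ≈ 4153.59 mg.

4154 mg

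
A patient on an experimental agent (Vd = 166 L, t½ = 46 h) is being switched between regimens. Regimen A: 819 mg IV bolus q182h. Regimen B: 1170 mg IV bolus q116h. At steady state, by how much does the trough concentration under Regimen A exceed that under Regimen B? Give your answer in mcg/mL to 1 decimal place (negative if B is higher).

Regimen A: f = (1/2)^(182/46) ≈ 0.0644; Cmin,ss = (819/166)·f/(1−f) ≈ 0.340 mcg/mL.
Regimen B: f = (1/2)^(116/46) ≈ 0.1741; Cmin,ss = (1170/166)·f/(1−f) ≈ 1.486 mcg/mL.
Difference ≈ 0.340 − 1.486 ≈ -1.146 mcg/mL.

-1.1 mcg/mL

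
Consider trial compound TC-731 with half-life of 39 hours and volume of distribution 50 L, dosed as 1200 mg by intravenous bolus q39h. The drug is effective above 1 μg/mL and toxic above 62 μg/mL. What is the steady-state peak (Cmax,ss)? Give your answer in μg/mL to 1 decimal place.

48.0 μg/mL

τ = 39 h = 1 half-life, so f = (1/2)^1 = 0.5.
At steady state, R = 1/(1 − 0.5) = 2/1.
Single-dose peak C₀ = D/Vd = 1200/50 = 24 μg/mL.
Steady-state peak Cmax,ss = C₀·R = 24 × 2/1 ≈ 48.000 μg/mL.
Peak 48.0 μg/mL vs MTC 62 μg/mL: below toxic threshold.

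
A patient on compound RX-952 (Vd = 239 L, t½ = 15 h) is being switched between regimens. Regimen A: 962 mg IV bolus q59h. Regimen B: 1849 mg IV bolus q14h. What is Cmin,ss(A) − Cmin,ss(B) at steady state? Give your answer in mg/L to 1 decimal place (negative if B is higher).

-8.2 mg/L

Regimen A: f = (1/2)^(59/15) ≈ 0.0655; Cmin,ss = (962/239)·f/(1−f) ≈ 0.282 mg/L.
Regimen B: f = (1/2)^(14/15) ≈ 0.5236; Cmin,ss = (1849/239)·f/(1−f) ≈ 8.503 mg/L.
Difference ≈ 0.282 − 8.503 ≈ -8.221 mg/L.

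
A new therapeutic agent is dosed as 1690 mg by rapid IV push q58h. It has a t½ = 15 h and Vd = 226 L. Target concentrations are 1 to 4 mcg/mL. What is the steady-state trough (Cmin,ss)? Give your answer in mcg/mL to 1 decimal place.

0.6 mcg/mL

Over one 58-h interval, 58/15 ≈ 3.8667 half-lives elapse, leaving f ≈ 0.0686 of each dose.
Each bolus raises the concentration by D/Vd = 1690/226 ≈ 7.478 mcg/mL.
Steady-state trough Cmin,ss = C₀·f/(1−f) ≈ 7.478 × 0.0686/0.9314 ≈ 0.551 mcg/mL.
Trough 0.6 mcg/mL vs MEC 1 mcg/mL: subtherapeutic.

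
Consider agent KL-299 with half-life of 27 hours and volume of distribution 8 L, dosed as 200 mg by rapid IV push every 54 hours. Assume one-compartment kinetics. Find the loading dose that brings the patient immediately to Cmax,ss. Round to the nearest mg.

267 mg

f = (1/2)^(54/27) ≈ 0.250000; accumulation ratio R = 1/(1−f) ≈ 1.33333.
Loading dose to hit Cmax,ss on first dose: D_load = D_maint·R ≈ 200 × 1.33333 ≈ 266.67 mg.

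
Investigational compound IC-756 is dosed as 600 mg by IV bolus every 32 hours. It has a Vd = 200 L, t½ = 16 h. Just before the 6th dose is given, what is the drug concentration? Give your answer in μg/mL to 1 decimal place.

1.0 μg/mL

f = (1/2)^(τ/t½) = (1/2)^(32/16) ≈ 0.2500.
C₀ = D/Vd = 600/200 ≈ 3.000 μg/mL.
Before the 6th dose, 5 doses have been given. Superposition: Cmin = C₀·(f + f² + … + f^5).
≈ 3.000 × (0.2500 + 0.0625 + 0.0156 + 0.0039 + 0.0010) ≈ 3.000 × 0.3330 ≈ 0.999 μg/mL.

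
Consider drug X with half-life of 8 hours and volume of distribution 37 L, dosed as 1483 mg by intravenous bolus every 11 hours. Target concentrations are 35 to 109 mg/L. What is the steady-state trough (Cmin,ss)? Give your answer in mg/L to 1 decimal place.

k = ln2/t½ = ln2/8 ≈ 0.086643 h⁻¹; fraction remaining f = e^(−kτ) = e^(−0.086643×11) ≈ 0.3856.
At steady state, accumulation factor R = 1/(1 − e^(−kτ)) ≈ 1.6276.
Single-dose peak C₀ = D/Vd = 1483/37 ≈ 40.081 mg/L.
Steady-state peak Cmax,ss = C₀·R ≈ 40.081 × 1.6276 ≈ 65.236 mg/L.
One interval later, Cmin,ss = Cmax,ss·e^(−kτ) ≈ 65.236 × 0.3856 ≈ 25.155 mg/L.
Trough 25.2 mg/L vs MEC 35 mg/L: subtherapeutic.

25.2 mg/L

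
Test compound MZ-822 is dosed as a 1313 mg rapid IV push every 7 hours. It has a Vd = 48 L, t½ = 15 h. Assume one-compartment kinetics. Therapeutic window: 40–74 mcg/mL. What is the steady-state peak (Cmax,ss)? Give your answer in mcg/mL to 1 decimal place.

99.0 mcg/mL

τ/t½ = 7/15 ≈ 0.46667, so fraction remaining f = (1/2)^(7/15) ≈ 0.7236.
Accumulation ratio R = 1/(1 − f) ≈ 1/0.2764 ≈ 3.6179.
Each bolus raises the concentration by D/Vd = 1313/48 ≈ 27.354 mcg/mL.
Steady-state peak Cmax,ss = C₀·R ≈ 27.354 × 3.6179 ≈ 98.964 mcg/mL.
Peak 99.0 mcg/mL vs MTC 74 mcg/mL: exceeds toxic threshold.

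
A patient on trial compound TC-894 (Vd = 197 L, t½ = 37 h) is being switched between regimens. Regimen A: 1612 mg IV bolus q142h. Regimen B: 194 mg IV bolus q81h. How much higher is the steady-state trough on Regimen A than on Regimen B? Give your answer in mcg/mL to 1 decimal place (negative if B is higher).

Regimen A: f = (1/2)^(142/37) ≈ 0.0699; Cmin,ss = (1612/197)·f/(1−f) ≈ 0.615 mcg/mL.
Regimen B: f = (1/2)^(81/37) ≈ 0.2193; Cmin,ss = (194/197)·f/(1−f) ≈ 0.277 mcg/mL.
Difference ≈ 0.615 − 0.277 ≈ 0.338 mcg/mL.

0.3 mcg/mL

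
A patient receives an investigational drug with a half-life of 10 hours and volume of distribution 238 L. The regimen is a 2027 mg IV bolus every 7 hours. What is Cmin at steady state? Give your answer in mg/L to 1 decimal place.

13.6 mg/L

τ/t½ = 7/10 ≈ 0.7, so fraction remaining f = (1/2)^(7/10) ≈ 0.6156.
Single-dose peak C₀ = D/Vd = 2027/238 ≈ 8.517 mg/L.
Steady-state trough Cmin,ss = C₀·f/(1−f) ≈ 8.517 × 0.6156/0.3844 ≈ 13.640 mg/L.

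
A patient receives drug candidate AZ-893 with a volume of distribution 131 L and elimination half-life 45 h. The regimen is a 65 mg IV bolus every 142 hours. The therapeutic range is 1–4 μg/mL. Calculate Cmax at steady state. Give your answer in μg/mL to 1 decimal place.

0.6 μg/mL

Over one 142-h interval, 142/45 ≈ 3.1556 half-lives elapse, leaving f ≈ 0.1122 of each dose.
At steady state, accumulation factor R = 1/(1 − e^(−kτ)) ≈ 1.1264.
Single-dose peak C₀ = D/Vd = 65/131 ≈ 0.496 μg/mL.
Cmax,ss = C₀/(1 − f) ≈ 0.496/0.8878 ≈ 0.559 μg/mL.
Peak 0.6 μg/mL vs MTC 4 μg/mL: below toxic threshold.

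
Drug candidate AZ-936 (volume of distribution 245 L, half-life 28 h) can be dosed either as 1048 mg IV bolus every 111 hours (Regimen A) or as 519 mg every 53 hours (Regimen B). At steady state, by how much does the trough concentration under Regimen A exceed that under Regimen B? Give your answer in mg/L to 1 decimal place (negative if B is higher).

Regimen A: f = (1/2)^(111/28) ≈ 0.0641; Cmin,ss = (1048/245)·f/(1−f) ≈ 0.293 mg/L.
Regimen B: f = (1/2)^(53/28) ≈ 0.2693; Cmin,ss = (519/245)·f/(1−f) ≈ 0.781 mg/L.
Difference ≈ 0.293 − 0.781 ≈ -0.488 mg/L.

-0.5 mg/L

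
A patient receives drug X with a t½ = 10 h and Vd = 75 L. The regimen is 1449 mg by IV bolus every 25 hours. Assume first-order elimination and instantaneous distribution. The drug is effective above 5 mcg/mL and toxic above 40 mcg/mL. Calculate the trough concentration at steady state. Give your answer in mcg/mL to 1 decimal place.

4.1 mcg/mL

Over one 25-h interval, 25/10 ≈ 2.5 half-lives elapse, leaving f ≈ 0.1768 of each dose.
At steady state, accumulation factor R = 1/(1 − e^(−kτ)) ≈ 1.2148.
Each bolus raises the concentration by D/Vd = 1449/75 ≈ 19.320 mcg/mL.
Cmax,ss = C₀/(1 − f) ≈ 19.320/0.8232 ≈ 23.469 mcg/mL.
Steady-state trough Cmin,ss = Cmax,ss·f ≈ 23.469 × 0.1768 ≈ 4.149 mcg/mL.
Trough 4.1 mcg/mL vs MEC 5 mcg/mL: subtherapeutic.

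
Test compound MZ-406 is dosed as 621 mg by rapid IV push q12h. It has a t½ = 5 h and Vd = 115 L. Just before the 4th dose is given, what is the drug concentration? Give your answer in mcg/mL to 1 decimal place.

f = (1/2)^(τ/t½) = (1/2)^(12/5) ≈ 0.1895.
C₀ = D/Vd = 621/115 ≈ 5.400 mcg/mL.
Before the 4th dose, 3 doses have been given. Superposition: Cmin = C₀·(f + f² + … + f^3).
≈ 5.400 × (0.1895 + 0.0359 + 0.0068) ≈ 5.400 × 0.2322 ≈ 1.254 mcg/mL.

1.3 mcg/mL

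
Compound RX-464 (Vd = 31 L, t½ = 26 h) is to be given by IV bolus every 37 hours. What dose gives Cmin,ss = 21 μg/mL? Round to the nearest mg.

τ/t½ = 37/26 ≈ 1.4231, so f = (1/2)^(37/26) ≈ 0.372916.
Cmin,ss = (D/Vd)·f/(1−f), so D = Cmin,ss·Vd·(1−f)/f.
D = 21 × 31 × (1−f)/f ≈ 21 × 31 × 1.68157 ≈ 1094.70 mg.

1095 mg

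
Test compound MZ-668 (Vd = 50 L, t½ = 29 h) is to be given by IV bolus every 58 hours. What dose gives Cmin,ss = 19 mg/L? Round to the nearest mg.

τ/t½ = 58/29 ≈ 2, so f = (1/2)^(58/29) ≈ 0.250000.
Cmin,ss = (D/Vd)·f/(1−f), so D = Cmin,ss·Vd·(1−f)/f.
D = 19 × 50 × (1−f)/f ≈ 19 × 50 × 3.00000 ≈ 2850.00 mg.

2850 mg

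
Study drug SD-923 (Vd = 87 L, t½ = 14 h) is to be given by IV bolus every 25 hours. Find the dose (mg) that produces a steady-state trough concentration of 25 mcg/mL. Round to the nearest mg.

τ/t½ = 25/14 ≈ 1.7857, so f = (1/2)^(25/14) ≈ 0.290032.
Cmin,ss = (D/Vd)·f/(1−f), so D = Cmin,ss·Vd·(1−f)/f.
D = 25 × 87 × (1−f)/f ≈ 25 × 87 × 2.44790 ≈ 5324.18 mg.

5324 mg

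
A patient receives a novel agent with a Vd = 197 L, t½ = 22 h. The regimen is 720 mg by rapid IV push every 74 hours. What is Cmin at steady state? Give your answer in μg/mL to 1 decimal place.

τ/t½ = 74/22 ≈ 3.3636, so fraction remaining f = (1/2)^(74/22) ≈ 0.0972.
Single-dose peak C₀ = D/Vd = 720/197 ≈ 3.655 μg/mL.
Steady-state trough Cmin,ss = C₀·f/(1−f) ≈ 3.655 × 0.0972/0.9028 ≈ 0.394 μg/mL.

0.4 μg/mL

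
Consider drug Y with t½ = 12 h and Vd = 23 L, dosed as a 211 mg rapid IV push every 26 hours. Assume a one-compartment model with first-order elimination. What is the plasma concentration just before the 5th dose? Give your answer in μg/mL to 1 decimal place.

f = (1/2)^(τ/t½) = (1/2)^(26/12) ≈ 0.2227.
C₀ = D/Vd = 211/23 ≈ 9.174 μg/mL.
Before the 5th dose, 4 doses have been given. Superposition: Cmin = C₀·(f + f² + … + f^4).
≈ 9.174 × (0.2227 + 0.0496 + 0.0110 + 0.0025) ≈ 9.174 × 0.2858 ≈ 2.622 μg/mL.

2.6 μg/mL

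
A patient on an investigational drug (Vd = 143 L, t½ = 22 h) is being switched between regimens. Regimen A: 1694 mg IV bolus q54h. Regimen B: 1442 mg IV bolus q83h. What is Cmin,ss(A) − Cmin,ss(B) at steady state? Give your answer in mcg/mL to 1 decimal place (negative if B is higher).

Regimen A: f = (1/2)^(54/22) ≈ 0.1824; Cmin,ss = (1694/143)·f/(1−f) ≈ 2.643 mcg/mL.
Regimen B: f = (1/2)^(83/22) ≈ 0.0732; Cmin,ss = (1442/143)·f/(1−f) ≈ 0.796 mcg/mL.
Difference ≈ 2.643 − 0.796 ≈ 1.847 mcg/mL.

1.8 mcg/mL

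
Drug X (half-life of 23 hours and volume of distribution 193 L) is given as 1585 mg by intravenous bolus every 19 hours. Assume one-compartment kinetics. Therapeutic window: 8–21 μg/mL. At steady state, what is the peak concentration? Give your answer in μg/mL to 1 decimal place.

k = ln2/t½ = ln2/23 ≈ 0.030137 h⁻¹; fraction remaining f = e^(−kτ) = e^(−0.030137×19) ≈ 0.5641.
At steady state, accumulation factor R = 1/(1 − e^(−kτ)) ≈ 2.2941.
Each bolus raises the concentration by D/Vd = 1585/193 ≈ 8.212 μg/mL.
Cmax,ss = C₀/(1 − f) ≈ 8.212/0.4359 ≈ 18.839 μg/mL.
Peak 18.8 μg/mL vs MTC 21 μg/mL: below toxic threshold.

18.8 μg/mL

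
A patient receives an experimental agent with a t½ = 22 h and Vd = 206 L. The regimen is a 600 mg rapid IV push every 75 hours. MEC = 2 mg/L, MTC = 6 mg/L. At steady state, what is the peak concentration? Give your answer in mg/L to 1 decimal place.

3.2 mg/L

Over one 75-h interval, 75/22 ≈ 3.4091 half-lives elapse, leaving f ≈ 0.0941 of each dose.
Accumulation ratio R = 1/(1 − f) ≈ 1/0.9059 ≈ 1.1039.
Single-dose peak C₀ = D/Vd = 600/206 ≈ 2.913 mg/L.
Steady-state peak Cmax,ss = C₀·R ≈ 2.913 × 1.1039 ≈ 3.216 mg/L.
Peak 3.2 mg/L vs MTC 6 mg/L: below toxic threshold.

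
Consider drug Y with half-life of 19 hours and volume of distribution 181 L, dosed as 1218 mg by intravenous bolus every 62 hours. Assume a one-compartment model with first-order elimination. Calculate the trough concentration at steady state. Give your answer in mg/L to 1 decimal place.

0.8 mg/L

τ/t½ = 62/19 ≈ 3.2632, so fraction remaining f = (1/2)^(62/19) ≈ 0.1042.
Accumulation ratio R = 1/(1 − f) ≈ 1/0.8958 ≈ 1.1163.
Single-dose peak C₀ = D/Vd = 1218/181 ≈ 6.729 mg/L.
Steady-state peak Cmax,ss = C₀·R ≈ 6.729 × 1.1163 ≈ 7.512 mg/L.
Steady-state trough Cmin,ss = Cmax,ss·f ≈ 7.512 × 0.1042 ≈ 0.783 mg/L.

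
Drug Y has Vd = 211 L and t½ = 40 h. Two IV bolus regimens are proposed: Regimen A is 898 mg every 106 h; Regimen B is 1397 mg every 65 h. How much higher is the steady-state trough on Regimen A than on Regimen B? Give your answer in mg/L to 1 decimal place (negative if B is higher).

Regimen A: f = (1/2)^(106/40) ≈ 0.1593; Cmin,ss = (898/211)·f/(1−f) ≈ 0.806 mg/L.
Regimen B: f = (1/2)^(65/40) ≈ 0.3242; Cmin,ss = (1397/211)·f/(1−f) ≈ 3.176 mg/L.
Difference ≈ 0.806 − 3.176 ≈ -2.370 mg/L.

-2.4 mg/L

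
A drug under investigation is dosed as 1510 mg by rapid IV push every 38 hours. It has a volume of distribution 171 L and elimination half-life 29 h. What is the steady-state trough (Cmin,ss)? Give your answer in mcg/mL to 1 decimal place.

k = ln2/t½ = ln2/29 ≈ 0.023902 h⁻¹; fraction remaining f = e^(−kτ) = e^(−0.023902×38) ≈ 0.4032.
Single-dose peak C₀ = D/Vd = 1510/171 ≈ 8.830 mcg/mL.
Steady-state trough Cmin,ss = C₀·f/(1−f) ≈ 8.830 × 0.4032/0.5968 ≈ 5.966 mcg/mL.

6.0 mcg/mL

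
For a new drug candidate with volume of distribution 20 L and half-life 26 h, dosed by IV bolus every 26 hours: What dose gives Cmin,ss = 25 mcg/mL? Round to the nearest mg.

500 mg

τ/t½ = 26/26 ≈ 1, so f = (1/2)^(26/26) ≈ 0.500000.
Cmin,ss = (D/Vd)·f/(1−f), so D = Cmin,ss·Vd·(1−f)/f.
D = 25 × 20 × (1−f)/f ≈ 25 × 20 × 1.00000 ≈ 500.00 mg.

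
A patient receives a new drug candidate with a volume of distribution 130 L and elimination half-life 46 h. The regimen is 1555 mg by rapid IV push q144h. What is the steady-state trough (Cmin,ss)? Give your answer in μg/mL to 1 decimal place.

1.5 μg/mL

k = ln2/t½ = ln2/46 ≈ 0.015068 h⁻¹; fraction remaining f = e^(−kτ) = e^(−0.015068×144) ≈ 0.1142.
Each bolus raises the concentration by D/Vd = 1555/130 ≈ 11.962 μg/mL.
Steady-state trough Cmin,ss = C₀·f/(1−f) ≈ 11.962 × 0.1142/0.8858 ≈ 1.542 μg/mL.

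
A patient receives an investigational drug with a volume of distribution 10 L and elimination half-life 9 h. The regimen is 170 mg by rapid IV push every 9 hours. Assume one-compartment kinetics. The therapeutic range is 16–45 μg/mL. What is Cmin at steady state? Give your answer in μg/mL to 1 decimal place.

17.0 μg/mL

The dosing interval is 1 half-life, so f = 2^(−1) = 0.5.
At steady state, R = 1/(1 − 0.5) = 2/1.
Single-dose peak C₀ = D/Vd = 170/10 = 17 μg/mL.
Steady-state peak Cmax,ss = C₀·R = 17 × 2/1 ≈ 34.000 μg/mL.
Steady-state trough Cmin,ss = Cmax,ss·f ≈ 34.000 × 0.5 ≈ 17.000 μg/mL.
Trough 17.0 μg/mL vs MEC 16 μg/mL: adequate.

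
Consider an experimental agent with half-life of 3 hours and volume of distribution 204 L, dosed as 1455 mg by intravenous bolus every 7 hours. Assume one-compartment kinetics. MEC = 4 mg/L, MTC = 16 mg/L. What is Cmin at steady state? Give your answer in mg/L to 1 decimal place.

1.8 mg/L

k = ln2/t½ = ln2/3 ≈ 0.231049 h⁻¹; fraction remaining f = e^(−kτ) = e^(−0.231049×7) ≈ 0.1984.
Each bolus raises the concentration by D/Vd = 1455/204 ≈ 7.132 mg/L.
Steady-state trough Cmin,ss = C₀·f/(1−f) ≈ 7.132 × 0.1984/0.8016 ≈ 1.765 mg/L.
Trough 1.8 mg/L vs MEC 4 mg/L: subtherapeutic.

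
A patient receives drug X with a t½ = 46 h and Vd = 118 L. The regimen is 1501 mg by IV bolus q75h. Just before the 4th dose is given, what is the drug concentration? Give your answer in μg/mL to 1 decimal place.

5.9 μg/mL

f = (1/2)^(τ/t½) = (1/2)^(75/46) ≈ 0.3230.
C₀ = D/Vd = 1501/118 ≈ 12.720 μg/mL.
Before the 4th dose, 3 doses have been given. Superposition: Cmin = C₀·(f + f² + … + f^3).
≈ 12.720 × (0.3230 + 0.1043 + 0.0337) ≈ 12.720 × 0.4610 ≈ 5.864 μg/mL.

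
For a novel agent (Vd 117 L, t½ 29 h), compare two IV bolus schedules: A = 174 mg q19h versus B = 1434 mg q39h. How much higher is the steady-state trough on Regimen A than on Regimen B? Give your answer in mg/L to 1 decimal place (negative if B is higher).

-5.4 mg/L

Regimen A: f = (1/2)^(19/29) ≈ 0.6350; Cmin,ss = (174/117)·f/(1−f) ≈ 2.587 mg/L.
Regimen B: f = (1/2)^(39/29) ≈ 0.3937; Cmin,ss = (1434/117)·f/(1−f) ≈ 7.959 mg/L.
Difference ≈ 2.587 − 7.959 ≈ -5.372 mg/L.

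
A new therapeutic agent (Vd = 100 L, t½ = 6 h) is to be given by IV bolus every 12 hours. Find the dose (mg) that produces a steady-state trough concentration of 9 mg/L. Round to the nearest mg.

2700 mg

τ/t½ = 12/6 ≈ 2, so f = (1/2)^(12/6) ≈ 0.250000.
Cmin,ss = (D/Vd)·f/(1−f), so D = Cmin,ss·Vd·(1−f)/f.
D = 9 × 100 × (1−f)/f ≈ 9 × 100 × 3.00000 ≈ 2700.00 mg.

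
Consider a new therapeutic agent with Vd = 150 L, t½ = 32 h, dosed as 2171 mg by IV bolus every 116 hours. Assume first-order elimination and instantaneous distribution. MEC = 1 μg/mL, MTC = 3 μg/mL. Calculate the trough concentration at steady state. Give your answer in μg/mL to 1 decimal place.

k = ln2/t½ = ln2/32 ≈ 0.021661 h⁻¹; fraction remaining f = e^(−kτ) = e^(−0.021661×116) ≈ 0.0811.
At steady state, accumulation factor R = 1/(1 − e^(−kτ)) ≈ 1.0883.
Each bolus raises the concentration by D/Vd = 2171/150 ≈ 14.473 μg/mL.
Cmax,ss = C₀/(1 − f) ≈ 14.473/0.9189 ≈ 15.750 μg/mL.
Steady-state trough Cmin,ss = Cmax,ss·f ≈ 15.750 × 0.0811 ≈ 1.277 μg/mL.
Trough 1.3 μg/mL vs MEC 1 μg/mL: adequate.

1.3 μg/mL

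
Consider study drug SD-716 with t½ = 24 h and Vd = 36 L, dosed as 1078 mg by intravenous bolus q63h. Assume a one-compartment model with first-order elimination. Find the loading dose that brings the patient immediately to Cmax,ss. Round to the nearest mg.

1287 mg

f = (1/2)^(63/24) ≈ 0.162105; accumulation ratio R = 1/(1−f) ≈ 1.19347.
Loading dose to hit Cmax,ss on first dose: D_load = D_maint·R ≈ 1078 × 1.19347 ≈ 1286.56 mg.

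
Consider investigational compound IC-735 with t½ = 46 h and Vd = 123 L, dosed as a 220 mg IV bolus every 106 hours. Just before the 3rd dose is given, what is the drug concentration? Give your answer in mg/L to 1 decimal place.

f = (1/2)^(τ/t½) = (1/2)^(106/46) ≈ 0.2025.
C₀ = D/Vd = 220/123 ≈ 1.789 mg/L.
Before the 3rd dose, 2 doses have been given. Superposition: Cmin = C₀·(f + f²).
≈ 1.789 × (0.2025 + 0.0410) ≈ 1.789 × 0.2435 ≈ 0.436 mg/L.

0.4 mg/L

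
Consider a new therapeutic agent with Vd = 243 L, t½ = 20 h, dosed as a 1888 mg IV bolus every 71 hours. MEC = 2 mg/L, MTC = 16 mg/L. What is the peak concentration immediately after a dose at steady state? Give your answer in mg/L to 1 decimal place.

τ/t½ = 71/20 ≈ 3.55, so fraction remaining f = (1/2)^(71/20) ≈ 0.0854.
Accumulation ratio R = 1/(1 − f) ≈ 1/0.9146 ≈ 1.0934.
Each bolus raises the concentration by D/Vd = 1888/243 ≈ 7.770 mg/L.
Steady-state peak Cmax,ss = C₀·R ≈ 7.770 × 1.0934 ≈ 8.496 mg/L.
Peak 8.5 mg/L vs MTC 16 mg/L: below toxic threshold.

8.5 mg/L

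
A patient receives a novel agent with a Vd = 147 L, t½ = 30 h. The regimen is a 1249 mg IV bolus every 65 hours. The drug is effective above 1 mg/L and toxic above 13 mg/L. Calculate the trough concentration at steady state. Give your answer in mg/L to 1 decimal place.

k = ln2/t½ = ln2/30 ≈ 0.023105 h⁻¹; fraction remaining f = e^(−kτ) = e^(−0.023105×65) ≈ 0.2227.
Each bolus raises the concentration by D/Vd = 1249/147 ≈ 8.497 mg/L.
Steady-state trough Cmin,ss = C₀·f/(1−f) ≈ 8.497 × 0.2227/0.7773 ≈ 2.434 mg/L.
Trough 2.4 mg/L vs MEC 1 mg/L: adequate.

2.4 mg/L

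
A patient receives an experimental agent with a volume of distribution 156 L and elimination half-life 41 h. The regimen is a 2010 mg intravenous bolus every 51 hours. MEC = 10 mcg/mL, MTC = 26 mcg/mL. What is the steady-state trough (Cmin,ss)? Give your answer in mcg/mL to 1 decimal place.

9.4 mcg/mL

τ/t½ = 51/41 ≈ 1.2439, so fraction remaining f = (1/2)^(51/41) ≈ 0.4222.
Single-dose peak C₀ = D/Vd = 2010/156 ≈ 12.885 mcg/mL.
Steady-state trough Cmin,ss = C₀·f/(1−f) ≈ 12.885 × 0.4222/0.5778 ≈ 9.415 mcg/mL.
Trough 9.4 mcg/mL vs MEC 10 mcg/mL: subtherapeutic.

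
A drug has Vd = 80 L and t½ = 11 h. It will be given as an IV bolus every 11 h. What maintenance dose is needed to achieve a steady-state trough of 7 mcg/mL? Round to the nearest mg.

τ/t½ = 11/11 ≈ 1, so f = (1/2)^(11/11) ≈ 0.500000.
Cmin,ss = (D/Vd)·f/(1−f), so D = Cmin,ss·Vd·(1−f)/f.
D = 7 × 80 × (1−f)/f ≈ 7 × 80 × 1.00000 ≈ 560.00 mg.

560 mg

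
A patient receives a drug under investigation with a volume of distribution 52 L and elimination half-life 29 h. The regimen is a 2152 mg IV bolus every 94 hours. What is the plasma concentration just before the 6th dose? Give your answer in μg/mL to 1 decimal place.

4.9 μg/mL

f = (1/2)^(τ/t½) = (1/2)^(94/29) ≈ 0.1057.
C₀ = D/Vd = 2152/52 ≈ 41.385 μg/mL.
Before the 6th dose, 5 doses have been given. Superposition: Cmin = C₀·(f + f² + … + f^5).
≈ 41.385 × (0.1057 + 0.0112 + 0.0012 + 0.0001 + 0.0000) ≈ 41.385 × 0.1182 ≈ 4.892 μg/mL.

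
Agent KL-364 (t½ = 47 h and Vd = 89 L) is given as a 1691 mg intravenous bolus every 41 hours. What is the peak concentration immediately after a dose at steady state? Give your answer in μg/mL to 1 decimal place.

41.9 μg/mL

Over one 41-h interval, 41/47 ≈ 0.87234 half-lives elapse, leaving f ≈ 0.5463 of each dose.
At steady state, accumulation factor R = 1/(1 − e^(−kτ)) ≈ 2.2041.
Each bolus raises the concentration by D/Vd = 1691/89 ≈ 19.000 μg/mL.
Steady-state peak Cmax,ss = C₀·R ≈ 19.000 × 2.2041 ≈ 41.878 μg/mL.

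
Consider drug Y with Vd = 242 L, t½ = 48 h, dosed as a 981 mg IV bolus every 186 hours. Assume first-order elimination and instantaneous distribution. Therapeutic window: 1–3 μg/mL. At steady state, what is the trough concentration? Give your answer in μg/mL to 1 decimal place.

0.3 μg/mL

τ/t½ = 186/48 ≈ 3.875, so fraction remaining f = (1/2)^(186/48) ≈ 0.0682.
Each bolus raises the concentration by D/Vd = 981/242 ≈ 4.054 μg/mL.
Steady-state trough Cmin,ss = C₀·f/(1−f) ≈ 4.054 × 0.0682/0.9318 ≈ 0.297 μg/mL.
Trough 0.3 μg/mL vs MEC 1 μg/mL: subtherapeutic.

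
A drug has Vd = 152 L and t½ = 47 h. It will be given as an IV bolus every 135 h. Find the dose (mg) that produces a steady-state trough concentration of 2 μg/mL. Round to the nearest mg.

1922 mg

τ/t½ = 135/47 ≈ 2.8723, so f = (1/2)^(135/47) ≈ 0.136565.
Cmin,ss = (D/Vd)·f/(1−f), so D = Cmin,ss·Vd·(1−f)/f.
D = 2 × 152 × (1−f)/f ≈ 2 × 152 × 6.32252 ≈ 1922.05 mg.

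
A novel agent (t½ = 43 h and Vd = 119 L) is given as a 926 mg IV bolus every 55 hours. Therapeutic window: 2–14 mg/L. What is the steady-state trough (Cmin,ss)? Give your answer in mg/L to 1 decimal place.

5.5 mg/L

k = ln2/t½ = ln2/43 ≈ 0.016120 h⁻¹; fraction remaining f = e^(−kτ) = e^(−0.016120×55) ≈ 0.4121.
Accumulation ratio R = 1/(1 − f) ≈ 1/0.5879 ≈ 1.7010.
Each bolus raises the concentration by D/Vd = 926/119 ≈ 7.782 mg/L.
Steady-state peak Cmax,ss = C₀·R ≈ 7.782 × 1.7010 ≈ 13.237 mg/L.
Steady-state trough Cmin,ss = Cmax,ss·f ≈ 13.237 × 0.4121 ≈ 5.455 mg/L.
Trough 5.5 mg/L vs MEC 2 mg/L: adequate.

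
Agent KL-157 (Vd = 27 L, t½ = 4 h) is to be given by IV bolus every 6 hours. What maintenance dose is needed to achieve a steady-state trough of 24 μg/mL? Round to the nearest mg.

τ/t½ = 6/4 ≈ 1.5, so f = (1/2)^(6/4) ≈ 0.353553.
Cmin,ss = (D/Vd)·f/(1−f), so D = Cmin,ss·Vd·(1−f)/f.
D = 24 × 27 × (1−f)/f ≈ 24 × 27 × 1.82843 ≈ 1184.82 mg.

1185 mg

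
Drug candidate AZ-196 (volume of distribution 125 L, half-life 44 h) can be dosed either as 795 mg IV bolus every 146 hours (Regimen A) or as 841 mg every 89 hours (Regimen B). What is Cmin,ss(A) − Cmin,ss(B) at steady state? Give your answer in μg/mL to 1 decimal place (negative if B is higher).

-1.5 μg/mL

Regimen A: f = (1/2)^(146/44) ≈ 0.1003; Cmin,ss = (795/125)·f/(1−f) ≈ 0.709 μg/mL.
Regimen B: f = (1/2)^(89/44) ≈ 0.2461; Cmin,ss = (841/125)·f/(1−f) ≈ 2.196 μg/mL.
Difference ≈ 0.709 − 2.196 ≈ -1.487 μg/mL.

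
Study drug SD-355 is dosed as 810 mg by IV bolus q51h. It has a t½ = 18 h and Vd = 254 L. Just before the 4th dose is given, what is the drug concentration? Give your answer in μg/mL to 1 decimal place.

0.5 μg/mL

f = (1/2)^(τ/t½) = (1/2)^(51/18) ≈ 0.1403.
C₀ = D/Vd = 810/254 ≈ 3.189 μg/mL.
Before the 4th dose, 3 doses have been given. Superposition: Cmin = C₀·(f + f² + … + f^3).
≈ 3.189 × (0.1403 + 0.0197 + 0.0028) ≈ 3.189 × 0.1628 ≈ 0.519 μg/mL.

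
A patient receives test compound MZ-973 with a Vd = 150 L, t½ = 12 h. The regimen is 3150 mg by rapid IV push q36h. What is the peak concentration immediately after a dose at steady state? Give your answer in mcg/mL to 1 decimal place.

The dosing interval is 3 half-lives, so f = 2^(−3) = 0.125.
At steady state, R = 1/(1 − 0.125) = 8/7.
Single-dose peak C₀ = D/Vd = 3150/150 = 21 mcg/mL.
Steady-state peak Cmax,ss = C₀·R = 21 × 8/7 ≈ 24.000 mcg/mL.

24.0 mcg/mL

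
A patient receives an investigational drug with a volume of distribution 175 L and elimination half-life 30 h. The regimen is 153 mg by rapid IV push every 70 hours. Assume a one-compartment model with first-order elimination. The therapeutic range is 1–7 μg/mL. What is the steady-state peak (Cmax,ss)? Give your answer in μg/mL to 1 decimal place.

1.1 μg/mL

Over one 70-h interval, 70/30 ≈ 2.3333 half-lives elapse, leaving f ≈ 0.1984 of each dose.
Accumulation ratio R = 1/(1 − f) ≈ 1/0.8016 ≈ 1.2475.
Each bolus raises the concentration by D/Vd = 153/175 ≈ 0.874 μg/mL.
Cmax,ss = C₀/(1 − f) ≈ 0.874/0.8016 ≈ 1.090 μg/mL.
Peak 1.1 μg/mL vs MTC 7 μg/mL: below toxic threshold.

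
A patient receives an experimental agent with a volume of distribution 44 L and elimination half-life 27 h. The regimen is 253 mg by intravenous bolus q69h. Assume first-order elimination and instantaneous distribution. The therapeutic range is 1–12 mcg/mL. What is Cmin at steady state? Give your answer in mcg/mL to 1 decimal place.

1.2 mcg/mL

Over one 69-h interval, 69/27 ≈ 2.5556 half-lives elapse, leaving f ≈ 0.1701 of each dose.
Accumulation ratio R = 1/(1 − f) ≈ 1/0.8299 ≈ 1.2050.
Single-dose peak C₀ = D/Vd = 253/44 ≈ 5.750 mcg/mL.
Cmax,ss = C₀/(1 − f) ≈ 5.750/0.8299 ≈ 6.929 mcg/mL.
One interval later, Cmin,ss = Cmax,ss·e^(−kτ) ≈ 6.929 × 0.1701 ≈ 1.179 mcg/mL.
Trough 1.2 mcg/mL vs MEC 1 mcg/mL: adequate.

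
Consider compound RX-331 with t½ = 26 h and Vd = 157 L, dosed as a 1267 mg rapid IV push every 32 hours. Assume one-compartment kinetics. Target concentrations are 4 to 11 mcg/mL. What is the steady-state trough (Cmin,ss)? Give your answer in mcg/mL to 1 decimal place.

τ/t½ = 32/26 ≈ 1.2308, so fraction remaining f = (1/2)^(32/26) ≈ 0.4261.
Accumulation ratio R = 1/(1 − f) ≈ 1/0.5739 ≈ 1.7425.
Each bolus raises the concentration by D/Vd = 1267/157 ≈ 8.070 mcg/mL.
Cmax,ss = C₀/(1 − f) ≈ 8.070/0.5739 ≈ 14.062 mcg/mL.
Steady-state trough Cmin,ss = Cmax,ss·f ≈ 14.062 × 0.4261 ≈ 5.992 mcg/mL.
Trough 6.0 mcg/mL vs MEC 4 mcg/mL: adequate.

6.0 mcg/mL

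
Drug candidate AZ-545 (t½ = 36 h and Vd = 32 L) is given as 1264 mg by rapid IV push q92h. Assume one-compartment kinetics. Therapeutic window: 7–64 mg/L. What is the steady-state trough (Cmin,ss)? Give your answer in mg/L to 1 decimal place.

k = ln2/t½ = ln2/36 ≈ 0.019254 h⁻¹; fraction remaining f = e^(−kτ) = e^(−0.019254×92) ≈ 0.1701.
At steady state, accumulation factor R = 1/(1 − e^(−kτ)) ≈ 1.2050.
Single-dose peak C₀ = D/Vd = 1264/32 ≈ 39.500 mg/L.
Steady-state peak Cmax,ss = C₀·R ≈ 39.500 × 1.2050 ≈ 47.598 mg/L.
One interval later, Cmin,ss = Cmax,ss·e^(−kτ) ≈ 47.598 × 0.1701 ≈ 8.096 mg/L.
Trough 8.1 mg/L vs MEC 7 mg/L: adequate.

8.1 mg/L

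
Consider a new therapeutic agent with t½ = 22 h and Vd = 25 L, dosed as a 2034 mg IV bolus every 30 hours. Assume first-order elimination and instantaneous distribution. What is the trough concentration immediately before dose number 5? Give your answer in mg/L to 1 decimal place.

50.5 mg/L

f = (1/2)^(τ/t½) = (1/2)^(30/22) ≈ 0.3886.
C₀ = D/Vd = 2034/25 ≈ 81.360 mg/L.
Before the 5th dose, 4 doses have been given. Superposition: Cmin = C₀·(f + f² + … + f^4).
≈ 81.360 × (0.3886 + 0.1510 + 0.0587 + 0.0228) ≈ 81.360 × 0.6211 ≈ 50.533 mg/L.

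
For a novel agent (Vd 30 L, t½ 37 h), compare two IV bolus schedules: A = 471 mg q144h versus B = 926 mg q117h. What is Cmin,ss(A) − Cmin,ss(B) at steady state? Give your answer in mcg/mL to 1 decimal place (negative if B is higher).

-2.7 mcg/mL

Regimen A: f = (1/2)^(144/37) ≈ 0.0674; Cmin,ss = (471/30)·f/(1−f) ≈ 1.135 mcg/mL.
Regimen B: f = (1/2)^(117/37) ≈ 0.1117; Cmin,ss = (926/30)·f/(1−f) ≈ 3.881 mcg/mL.
Difference ≈ 1.135 − 3.881 ≈ -2.746 mcg/mL.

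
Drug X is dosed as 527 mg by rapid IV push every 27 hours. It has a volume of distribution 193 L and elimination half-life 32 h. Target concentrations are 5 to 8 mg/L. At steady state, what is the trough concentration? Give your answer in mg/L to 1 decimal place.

3.4 mg/L

τ/t½ = 27/32 ≈ 0.84375, so fraction remaining f = (1/2)^(27/32) ≈ 0.5572.
Each bolus raises the concentration by D/Vd = 527/193 ≈ 2.731 mg/L.
Steady-state trough Cmin,ss = C₀·f/(1−f) ≈ 2.731 × 0.5572/0.4428 ≈ 3.437 mg/L.
Trough 3.4 mg/L vs MEC 5 mg/L: subtherapeutic.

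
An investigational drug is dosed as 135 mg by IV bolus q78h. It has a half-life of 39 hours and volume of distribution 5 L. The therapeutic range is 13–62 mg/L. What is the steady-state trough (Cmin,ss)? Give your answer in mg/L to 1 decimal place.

9.0 mg/L

τ = 78 h = 2 half-lives, so f = (1/2)^2 = 0.25.
Accumulation ratio R = 1/(1 − f) = 1/0.75 = 4/3.
Single-dose peak C₀ = D/Vd = 135/5 = 27 mg/L.
Steady-state peak Cmax,ss = C₀·R = 27 × 4/3 ≈ 36.000 mg/L.
Steady-state trough Cmin,ss = Cmax,ss·f ≈ 36.000 × 0.25 ≈ 9.000 mg/L.
Trough 9.0 mg/L vs MEC 13 mg/L: subtherapeutic.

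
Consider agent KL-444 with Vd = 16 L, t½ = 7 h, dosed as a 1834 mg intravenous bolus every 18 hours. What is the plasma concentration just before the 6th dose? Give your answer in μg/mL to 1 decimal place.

f = (1/2)^(τ/t½) = (1/2)^(18/7) ≈ 0.1682.
C₀ = D/Vd = 1834/16 ≈ 114.625 μg/mL.
Before the 6th dose, 5 doses have been given. Superposition: Cmin = C₀·(f + f² + … + f^5).
≈ 114.625 × (0.1682 + 0.0283 + 0.0048 + 0.0008 + 0.0001) ≈ 114.625 × 0.2022 ≈ 23.177 μg/mL.

23.2 μg/mL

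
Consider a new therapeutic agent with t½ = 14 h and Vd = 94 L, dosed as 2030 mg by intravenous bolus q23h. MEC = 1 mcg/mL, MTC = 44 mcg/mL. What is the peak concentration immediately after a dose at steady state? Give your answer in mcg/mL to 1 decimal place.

k = ln2/t½ = ln2/14 ≈ 0.049511 h⁻¹; fraction remaining f = e^(−kτ) = e^(−0.049511×23) ≈ 0.3202.
At steady state, accumulation factor R = 1/(1 − e^(−kτ)) ≈ 1.4710.
Single-dose peak C₀ = D/Vd = 2030/94 ≈ 21.596 mcg/mL.
Steady-state peak Cmax,ss = C₀·R ≈ 21.596 × 1.4710 ≈ 31.768 mcg/mL.
Peak 31.8 mcg/mL vs MTC 44 mcg/mL: below toxic threshold.

31.8 mcg/mL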